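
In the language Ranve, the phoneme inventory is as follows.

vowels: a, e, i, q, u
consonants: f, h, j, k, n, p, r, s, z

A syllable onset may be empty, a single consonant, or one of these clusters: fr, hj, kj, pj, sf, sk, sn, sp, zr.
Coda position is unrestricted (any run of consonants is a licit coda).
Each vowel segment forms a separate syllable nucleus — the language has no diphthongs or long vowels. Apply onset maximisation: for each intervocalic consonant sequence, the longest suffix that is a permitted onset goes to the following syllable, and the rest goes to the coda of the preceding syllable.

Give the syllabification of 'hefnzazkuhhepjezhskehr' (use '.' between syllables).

hefn.zaz.kuh.he.pjezh.skehr

Vowels present: e, a, u, e, e, e; each is a nucleus, giving 6 syllables.
/e…a/ gap (V1→V2): cluster /fnz/ — the longest permitted-onset suffix is /z/; onset = /z/, preceding coda = /fn/.
/a…u/ gap (V2→V3): /zk/ splits as /z/ + /k/ (/k/ is the longest suffix that is a licit onset).
/u…e/ gap (V3→V4): /hh/ — longest licit onset from the right is /h/, leaving /h/ as coda.
/e…e/ gap (V4→V5): /pj/ is a licit onset in full, so it all attaches to the next syllable.
/e…e/ gap (V5→V6): /zhsk/ — longest licit onset from the right is /sk/, leaving /zh/ as coda.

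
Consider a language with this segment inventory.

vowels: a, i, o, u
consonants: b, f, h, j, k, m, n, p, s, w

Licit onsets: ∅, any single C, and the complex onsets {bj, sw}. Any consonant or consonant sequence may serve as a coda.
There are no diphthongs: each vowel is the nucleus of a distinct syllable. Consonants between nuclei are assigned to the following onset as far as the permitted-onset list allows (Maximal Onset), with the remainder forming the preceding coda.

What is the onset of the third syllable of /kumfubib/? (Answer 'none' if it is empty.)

b

Vowels present: u, u, i; each is a nucleus, giving 3 syllables.
σ1/σ2 boundary: /mf/ splits as /m/ + /f/ (/f/ is the longest suffix that is a licit onset).
σ2/σ3 boundary: /b/ is a single consonant, so it becomes the next onset.
Syllabification: kum.fu.bib.
Syllable 3 is /bib/: onset /b/, nucleus /i/, coda /b/.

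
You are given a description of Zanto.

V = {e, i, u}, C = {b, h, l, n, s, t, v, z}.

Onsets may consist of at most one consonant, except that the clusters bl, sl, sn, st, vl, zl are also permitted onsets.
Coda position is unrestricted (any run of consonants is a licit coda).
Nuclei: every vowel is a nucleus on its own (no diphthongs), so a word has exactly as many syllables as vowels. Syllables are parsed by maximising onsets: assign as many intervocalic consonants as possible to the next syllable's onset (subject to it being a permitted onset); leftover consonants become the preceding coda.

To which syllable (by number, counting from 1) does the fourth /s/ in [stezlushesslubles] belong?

4

Vowels present: e, u, e, u, e; each is a nucleus, giving 5 syllables.
/e…u/ gap (V1→V2): cluster /zl/ — /zl/ is itself a permitted onset, so the whole cluster goes right; preceding coda = ∅.
/u…e/ gap (V2→V3): /sh/ splits as /s/ + /h/ (/h/ is the longest suffix that is a licit onset).
/e…u/ gap (V3→V4): /ssl/ — longest licit onset from the right is /sl/, leaving /s/ as coda.
/u…e/ gap (V4→V5): cluster /bl/ — /bl/ is itself a permitted onset, so the whole cluster goes right; preceding coda = ∅.
So the parse is ste.zlus.hes.slu.bles.
The fourth /s/ is in the onset of syllable 4 (/slu/).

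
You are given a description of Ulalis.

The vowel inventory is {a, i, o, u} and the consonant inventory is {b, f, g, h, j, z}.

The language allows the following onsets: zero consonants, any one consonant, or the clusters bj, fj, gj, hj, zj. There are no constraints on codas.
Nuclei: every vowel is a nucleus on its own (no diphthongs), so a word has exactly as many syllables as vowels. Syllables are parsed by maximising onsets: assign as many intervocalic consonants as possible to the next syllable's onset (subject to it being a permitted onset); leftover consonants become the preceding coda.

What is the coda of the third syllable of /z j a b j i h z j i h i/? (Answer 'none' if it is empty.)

none

Nuclei (vowels): a, i, i, i → 4 syllables.
Between /a/ (V1) and /i/ (V2): /bj/ — entire cluster is a permitted onset → onset /bj/, coda ∅.
Between /i/ (V2) and /i/ (V3): /hzj/ splits as /h/ + /zj/ (/zj/ is the longest suffix that is a licit onset).
Between /i/ (V3) and /i/ (V4): /h/ → onset of the next syllable (single consonants are always licit onsets).
Putting it together: zja.bjih.zji.hi.
Syllable 3 is /zji/: onset /zj/, nucleus /i/, coda ∅.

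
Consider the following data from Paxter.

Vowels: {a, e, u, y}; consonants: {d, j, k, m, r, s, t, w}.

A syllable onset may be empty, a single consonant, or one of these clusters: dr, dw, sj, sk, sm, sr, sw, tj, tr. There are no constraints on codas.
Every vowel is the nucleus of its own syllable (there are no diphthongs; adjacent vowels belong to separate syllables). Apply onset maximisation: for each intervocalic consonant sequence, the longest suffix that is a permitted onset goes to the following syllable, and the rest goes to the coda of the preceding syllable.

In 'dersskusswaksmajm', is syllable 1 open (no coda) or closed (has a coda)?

closed

The vowels are e, u, a, a — 4 nuclei, so 4 syllables.
V1 /e/ – V2 /u/: /rssk/ — longest licit onset from the right is /sk/, leaving /rs/ as coda.
V2 /u/ – V3 /a/: cluster /ssw/ — the longest permitted-onset suffix is /sw/; onset = /sw/, preceding coda = /s/.
V3 /a/ – V4 /a/: /ksm/ splits as /k/ + /sm/ (/sm/ is the longest suffix that is a licit onset).
Result: ders.skus.swak.smajm.
Syllable 1 is /ders/ with coda /rs/, so it is closed.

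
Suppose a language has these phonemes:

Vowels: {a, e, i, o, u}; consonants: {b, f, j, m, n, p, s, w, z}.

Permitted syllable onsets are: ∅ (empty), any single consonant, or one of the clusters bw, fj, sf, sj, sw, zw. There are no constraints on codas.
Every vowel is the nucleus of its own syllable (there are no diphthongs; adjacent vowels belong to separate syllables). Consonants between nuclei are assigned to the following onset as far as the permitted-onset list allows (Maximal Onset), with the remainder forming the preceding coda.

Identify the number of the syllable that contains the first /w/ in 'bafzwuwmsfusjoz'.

2

The vowels are a, u, u, o — 4 nuclei, so 4 syllables.
/a…u/ gap (V1→V2): /fzw/; trying suffixes from longest down, /zw/ is the first permitted one, so coda /f/ | onset /zw/.
/u…u/ gap (V2→V3): /wmsf/; trying suffixes from longest down, /sf/ is the first permitted one, so coda /wm/ | onset /sf/.
/u…o/ gap (V3→V4): /sj/ — entire cluster is a permitted onset → onset /sj/, coda ∅.
Syllabification: baf.zwuwm.sfu.sjoz.
The first /w/ is in the onset of syllable 2 (/zwuwm/).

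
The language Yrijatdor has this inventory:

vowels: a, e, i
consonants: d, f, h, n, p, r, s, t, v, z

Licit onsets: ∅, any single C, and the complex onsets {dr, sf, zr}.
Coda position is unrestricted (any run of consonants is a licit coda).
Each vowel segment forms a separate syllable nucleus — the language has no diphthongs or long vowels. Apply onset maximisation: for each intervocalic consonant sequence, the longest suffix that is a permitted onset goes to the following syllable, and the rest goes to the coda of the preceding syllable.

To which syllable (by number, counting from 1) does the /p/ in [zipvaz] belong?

1

Vowels present: i, a; each is a nucleus, giving 2 syllables.
σ1/σ2 boundary: /pv/ splits as /p/ + /v/ (/v/ is the longest suffix that is a licit onset).
Result: zip.vaz.
The /p/ is in the coda of syllable 1 (/zip/).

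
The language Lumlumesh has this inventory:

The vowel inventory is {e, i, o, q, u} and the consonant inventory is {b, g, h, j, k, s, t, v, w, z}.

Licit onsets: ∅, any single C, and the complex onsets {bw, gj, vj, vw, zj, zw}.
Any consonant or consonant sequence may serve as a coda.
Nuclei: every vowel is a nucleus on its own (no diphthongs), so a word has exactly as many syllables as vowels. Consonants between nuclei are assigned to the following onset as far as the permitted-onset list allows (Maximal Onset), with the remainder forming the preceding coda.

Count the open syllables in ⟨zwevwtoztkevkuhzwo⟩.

The vowels are e, o, e, u, o — 5 nuclei, so 5 syllables.
σ1/σ2 boundary: /vwt/ — longest licit onset from the right is /t/, leaving /vw/ as coda.
σ2/σ3 boundary: cluster /ztk/ — the longest permitted-onset suffix is /k/; onset = /k/, preceding coda = /zt/.
σ3/σ4 boundary: /vk/ splits as /v/ + /k/ (/k/ is the longest suffix that is a licit onset).
σ4/σ5 boundary: /hzw/ splits as /h/ + /zw/ (/zw/ is the longest suffix that is a licit onset).
So the parse is zwevw.tozt.kev.kuh.zwo.
Classifying each syllable: /zwevw/ (closed), /tozt/ (closed), /kev/ (closed), /kuh/ (closed), /zwo/ (open).
Open syllables: 1.

1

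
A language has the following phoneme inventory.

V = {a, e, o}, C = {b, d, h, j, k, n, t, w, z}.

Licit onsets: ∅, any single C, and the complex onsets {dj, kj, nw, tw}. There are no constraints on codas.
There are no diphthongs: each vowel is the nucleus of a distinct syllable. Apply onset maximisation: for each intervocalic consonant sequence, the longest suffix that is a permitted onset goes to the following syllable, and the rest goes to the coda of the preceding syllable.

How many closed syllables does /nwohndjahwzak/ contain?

Vowels present: o, a, a; each is a nucleus, giving 3 syllables.
σ1/σ2 boundary: /hndj/; trying suffixes from longest down, /dj/ is the first permitted one, so coda /hn/ | onset /dj/.
σ2/σ3 boundary: cluster /hwz/ — the longest permitted-onset suffix is /z/; onset = /z/, preceding coda = /hw/.
Result: nwohn.djahw.zak.
Classifying each syllable: /nwohn/ (closed), /djahw/ (closed), /zak/ (closed).
Closed syllables: 3.

3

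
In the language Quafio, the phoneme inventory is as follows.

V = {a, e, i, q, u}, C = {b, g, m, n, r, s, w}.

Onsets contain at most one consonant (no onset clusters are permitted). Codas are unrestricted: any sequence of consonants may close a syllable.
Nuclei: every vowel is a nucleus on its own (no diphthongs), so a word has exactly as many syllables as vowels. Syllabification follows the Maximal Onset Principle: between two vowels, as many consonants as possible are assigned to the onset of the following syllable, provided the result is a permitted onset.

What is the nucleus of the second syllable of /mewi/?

i

Vowels present: e, i; each is a nucleus, giving 2 syllables.
The second nucleus (vowel 2 from the left) is /i/.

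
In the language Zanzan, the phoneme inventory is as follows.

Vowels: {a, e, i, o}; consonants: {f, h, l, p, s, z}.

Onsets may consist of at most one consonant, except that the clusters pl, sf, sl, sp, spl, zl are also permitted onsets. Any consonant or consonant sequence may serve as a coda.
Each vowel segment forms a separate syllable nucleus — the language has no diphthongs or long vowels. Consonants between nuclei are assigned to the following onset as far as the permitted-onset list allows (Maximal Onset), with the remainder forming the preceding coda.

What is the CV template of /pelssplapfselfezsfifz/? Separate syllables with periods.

Nuclei (vowels): e, a, e, e, i → 5 syllables.
Between /e/ (V1) and /a/ (V2): /lsspl/ splits as /ls/ + /spl/ (/spl/ is the longest suffix that is a licit onset).
Between /a/ (V2) and /e/ (V3): /pfs/; trying suffixes from longest down, /s/ is the first permitted one, so coda /pf/ | onset /s/.
Between /e/ (V3) and /e/ (V4): cluster /lf/ — the longest permitted-onset suffix is /f/; onset = /f/, preceding coda = /l/.
Between /e/ (V4) and /i/ (V5): /zsf/; trying suffixes from longest down, /sf/ is the first permitted one, so coda /z/ | onset /sf/.
Putting it together: pels.splapf.sel.fez.sfifz.
Mapping each syllable to C/V: /pels/ → CVCC, /splapf/ → CCCVCC, /sel/ → CVC, /fez/ → CVC, /sfifz/ → CCVCC.

CVCC.CCCVCC.CVC.CVC.CCVCC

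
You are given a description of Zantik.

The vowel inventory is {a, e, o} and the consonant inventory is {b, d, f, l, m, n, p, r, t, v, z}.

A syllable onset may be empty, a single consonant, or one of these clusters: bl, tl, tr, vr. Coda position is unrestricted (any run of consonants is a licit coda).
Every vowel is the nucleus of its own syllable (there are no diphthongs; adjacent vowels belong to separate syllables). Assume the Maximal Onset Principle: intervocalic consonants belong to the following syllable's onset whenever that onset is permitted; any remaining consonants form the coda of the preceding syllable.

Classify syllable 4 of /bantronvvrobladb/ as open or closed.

closed

Vowels present: a, o, o, a; each is a nucleus, giving 4 syllables.
Between /a/ (V1) and /o/ (V2): /ntr/ — longest licit onset from the right is /tr/, leaving /n/ as coda.
Between /o/ (V2) and /o/ (V3): cluster /nvvr/ — the longest permitted-onset suffix is /vr/; onset = /vr/, preceding coda = /nv/.
Between /o/ (V3) and /a/ (V4): /bl/ is a licit onset in full, so it all attaches to the next syllable.
Syllabification: ban.tronv.vro.bladb.
Syllable 4 is /bladb/ with coda /db/, so it is closed.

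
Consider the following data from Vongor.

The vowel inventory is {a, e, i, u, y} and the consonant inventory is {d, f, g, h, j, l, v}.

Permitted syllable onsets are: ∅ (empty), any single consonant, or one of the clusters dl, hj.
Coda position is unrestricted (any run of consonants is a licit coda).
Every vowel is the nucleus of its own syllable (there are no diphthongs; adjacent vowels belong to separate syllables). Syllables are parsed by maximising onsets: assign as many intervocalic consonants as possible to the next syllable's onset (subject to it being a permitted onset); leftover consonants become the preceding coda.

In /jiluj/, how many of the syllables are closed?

1

Nuclei (vowels): i, u → 2 syllables.
V1 /i/ – V2 /u/: /l/ is a single consonant, so it becomes the next onset.
Putting it together: ji.luj.
Classifying each syllable: /ji/ (open), /luj/ (closed).
Closed syllables: 1.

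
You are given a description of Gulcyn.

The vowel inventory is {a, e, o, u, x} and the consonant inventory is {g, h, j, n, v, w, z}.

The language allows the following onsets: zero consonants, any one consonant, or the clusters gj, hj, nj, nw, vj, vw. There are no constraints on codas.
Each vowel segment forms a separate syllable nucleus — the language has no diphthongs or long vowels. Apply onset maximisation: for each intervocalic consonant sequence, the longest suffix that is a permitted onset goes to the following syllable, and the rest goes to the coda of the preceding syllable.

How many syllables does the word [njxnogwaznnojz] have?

4

The vowels are x, o, a, o — 4 nuclei, so 4 syllables.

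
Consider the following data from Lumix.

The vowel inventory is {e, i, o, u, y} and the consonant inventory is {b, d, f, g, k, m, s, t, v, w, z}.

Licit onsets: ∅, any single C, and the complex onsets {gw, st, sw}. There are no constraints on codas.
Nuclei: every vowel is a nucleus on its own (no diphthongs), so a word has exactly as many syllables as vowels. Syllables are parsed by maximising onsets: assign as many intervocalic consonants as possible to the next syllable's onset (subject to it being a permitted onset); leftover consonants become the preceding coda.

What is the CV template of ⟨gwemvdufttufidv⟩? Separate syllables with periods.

CCVCC.CVCC.CV.CVCC

The vowels are e, u, u, i — 4 nuclei, so 4 syllables.
V1 /e/ – V2 /u/: /mvd/ — longest licit onset from the right is /d/, leaving /mv/ as coda.
V2 /u/ – V3 /u/: /ftt/; trying suffixes from longest down, /t/ is the first permitted one, so coda /ft/ | onset /t/.
V3 /u/ – V4 /i/: just /f/ — single C goes to the following onset.
Syllabification: gwemv.duft.tu.fidv.
Mapping each syllable to C/V: /gwemv/ → CCVCC, /duft/ → CVCC, /tu/ → CV, /fidv/ → CVCC.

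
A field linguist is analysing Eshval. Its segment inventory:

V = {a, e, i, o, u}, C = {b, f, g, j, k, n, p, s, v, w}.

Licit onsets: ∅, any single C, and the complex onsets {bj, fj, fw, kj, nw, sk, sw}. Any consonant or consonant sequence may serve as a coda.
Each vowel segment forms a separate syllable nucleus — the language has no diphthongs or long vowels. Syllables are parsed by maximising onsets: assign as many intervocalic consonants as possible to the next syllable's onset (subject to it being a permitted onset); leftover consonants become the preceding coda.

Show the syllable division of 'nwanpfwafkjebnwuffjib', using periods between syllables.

Vowels present: a, a, e, u, i; each is a nucleus, giving 5 syllables.
Between /a/ (V1) and /a/ (V2): cluster /npfw/ — the longest permitted-onset suffix is /fw/; onset = /fw/, preceding coda = /np/.
Between /a/ (V2) and /e/ (V3): /fkj/ splits as /f/ + /kj/ (/kj/ is the longest suffix that is a licit onset).
Between /e/ (V3) and /u/ (V4): /bnw/ splits as /b/ + /nw/ (/nw/ is the longest suffix that is a licit onset).
Between /u/ (V4) and /i/ (V5): /ffj/ splits as /f/ + /fj/ (/fj/ is the longest suffix that is a licit onset).

nwanp.fwaf.kjeb.nwuf.fjib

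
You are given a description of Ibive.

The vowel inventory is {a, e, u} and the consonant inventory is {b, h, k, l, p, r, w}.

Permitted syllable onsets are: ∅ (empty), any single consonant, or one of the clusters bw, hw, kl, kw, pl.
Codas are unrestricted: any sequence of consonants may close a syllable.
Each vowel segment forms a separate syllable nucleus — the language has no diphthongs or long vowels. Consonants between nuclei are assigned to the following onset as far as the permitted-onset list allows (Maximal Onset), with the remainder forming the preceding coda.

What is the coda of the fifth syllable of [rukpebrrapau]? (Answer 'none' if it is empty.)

none

Nuclei (vowels): u, e, a, a, u → 5 syllables.
σ1/σ2 boundary: /kp/ splits as /k/ + /p/ (/p/ is the longest suffix that is a licit onset).
σ2/σ3 boundary: /brr/; trying suffixes from longest down, /r/ is the first permitted one, so coda /br/ | onset /r/.
σ3/σ4 boundary: /p/ is a single consonant, so it becomes the next onset.
σ4/σ5 boundary: hiatus — the boundary sits between the two vowels.
Syllabification: ruk.pebr.ra.pa.u.
Syllable 5 is /u/: onset ∅, nucleus /u/, coda ∅.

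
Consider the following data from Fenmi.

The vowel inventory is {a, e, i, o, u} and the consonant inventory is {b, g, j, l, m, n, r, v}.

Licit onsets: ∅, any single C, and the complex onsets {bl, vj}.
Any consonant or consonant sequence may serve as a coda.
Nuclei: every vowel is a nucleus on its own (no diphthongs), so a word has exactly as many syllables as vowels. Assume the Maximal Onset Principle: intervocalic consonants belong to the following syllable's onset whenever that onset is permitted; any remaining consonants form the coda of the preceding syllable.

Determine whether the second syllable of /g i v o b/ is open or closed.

closed

Vowels present: i, o; each is a nucleus, giving 2 syllables.
V1 /i/ – V2 /o/: just /v/ — single C goes to the following onset.
Result: gi.vob.
Syllable 2 is /vob/ with coda /b/, so it is closed.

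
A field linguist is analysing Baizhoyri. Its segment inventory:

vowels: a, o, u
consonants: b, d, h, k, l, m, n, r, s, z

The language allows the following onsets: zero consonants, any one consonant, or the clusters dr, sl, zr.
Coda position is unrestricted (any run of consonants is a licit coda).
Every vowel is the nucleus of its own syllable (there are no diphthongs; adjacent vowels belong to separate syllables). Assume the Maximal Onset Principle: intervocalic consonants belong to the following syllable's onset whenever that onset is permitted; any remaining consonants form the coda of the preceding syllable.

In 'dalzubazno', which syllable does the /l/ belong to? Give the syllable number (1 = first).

The vowels are a, u, a, o — 4 nuclei, so 4 syllables.
σ1/σ2 boundary: cluster /lz/ — the longest permitted-onset suffix is /z/; onset = /z/, preceding coda = /l/.
σ2/σ3 boundary: just /b/ — single C goes to the following onset.
σ3/σ4 boundary: /zn/ — longest licit onset from the right is /n/, leaving /z/ as coda.
So the parse is dal.zu.baz.no.
The /l/ is in the coda of syllable 1 (/dal/).

1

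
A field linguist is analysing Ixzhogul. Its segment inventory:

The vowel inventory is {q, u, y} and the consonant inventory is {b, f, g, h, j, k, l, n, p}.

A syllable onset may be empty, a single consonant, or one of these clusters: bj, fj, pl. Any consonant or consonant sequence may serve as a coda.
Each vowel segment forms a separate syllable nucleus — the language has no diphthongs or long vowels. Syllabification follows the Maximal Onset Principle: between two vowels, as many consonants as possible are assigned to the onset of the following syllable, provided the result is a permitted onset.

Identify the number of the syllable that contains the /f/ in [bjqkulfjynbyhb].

3

Nuclei (vowels): q, u, y, y → 4 syllables.
Between /q/ (V1) and /u/ (V2): just /k/ — single C goes to the following onset.
Between /u/ (V2) and /y/ (V3): /lfj/ splits as /l/ + /fj/ (/fj/ is the longest suffix that is a licit onset).
Between /y/ (V3) and /y/ (V4): /nb/ splits as /n/ + /b/ (/b/ is the longest suffix that is a licit onset).
Syllabification: bjq.kul.fjyn.byhb.
The /f/ is in the onset of syllable 3 (/fjyn/).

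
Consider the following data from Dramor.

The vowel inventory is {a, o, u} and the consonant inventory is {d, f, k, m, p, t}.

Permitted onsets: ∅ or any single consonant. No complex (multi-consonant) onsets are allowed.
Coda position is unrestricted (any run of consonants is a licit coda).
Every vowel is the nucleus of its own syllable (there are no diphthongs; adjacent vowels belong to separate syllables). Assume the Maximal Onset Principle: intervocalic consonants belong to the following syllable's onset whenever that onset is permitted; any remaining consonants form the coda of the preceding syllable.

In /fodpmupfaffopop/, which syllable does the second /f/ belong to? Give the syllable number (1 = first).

The vowels are o, u, a, o, o — 5 nuclei, so 5 syllables.
σ1/σ2 boundary: /dpm/ splits as /dp/ + /m/ (/m/ is the longest suffix that is a licit onset).
σ2/σ3 boundary: /pf/ splits as /p/ + /f/ (/f/ is the longest suffix that is a licit onset).
σ3/σ4 boundary: /ff/; trying suffixes from longest down, /f/ is the first permitted one, so coda /f/ | onset /f/.
σ4/σ5 boundary: /p/ is a single consonant, so it becomes the next onset.
So the parse is fodp.mup.faf.fo.pop.
The second /f/ is in the onset of syllable 3 (/faf/).

3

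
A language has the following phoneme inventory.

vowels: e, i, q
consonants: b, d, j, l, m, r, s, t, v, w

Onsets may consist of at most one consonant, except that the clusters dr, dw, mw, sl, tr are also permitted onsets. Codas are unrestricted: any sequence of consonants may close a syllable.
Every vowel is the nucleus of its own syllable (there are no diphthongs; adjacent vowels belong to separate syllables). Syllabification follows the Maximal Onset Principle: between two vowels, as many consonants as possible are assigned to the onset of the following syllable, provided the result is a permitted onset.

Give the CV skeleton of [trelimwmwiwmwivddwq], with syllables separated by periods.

CCV.CVCC.CCVC.CCVCC.CCV

Nuclei (vowels): e, i, i, i, q → 5 syllables.
Between /e/ (V1) and /i/ (V2): just /l/ — single C goes to the following onset.
Between /i/ (V2) and /i/ (V3): cluster /mwmw/ — the longest permitted-onset suffix is /mw/; onset = /mw/, preceding coda = /mw/.
Between /i/ (V3) and /i/ (V4): cluster /wmw/ — the longest permitted-onset suffix is /mw/; onset = /mw/, preceding coda = /w/.
Between /i/ (V4) and /q/ (V5): /vddw/ splits as /vd/ + /dw/ (/dw/ is the longest suffix that is a licit onset).
Putting it together: tre.limw.mwiw.mwivd.dwq.
Mapping each syllable to C/V: /tre/ → CCV, /limw/ → CVCC, /mwiw/ → CCVC, /mwivd/ → CCVCC, /dwq/ → CCV.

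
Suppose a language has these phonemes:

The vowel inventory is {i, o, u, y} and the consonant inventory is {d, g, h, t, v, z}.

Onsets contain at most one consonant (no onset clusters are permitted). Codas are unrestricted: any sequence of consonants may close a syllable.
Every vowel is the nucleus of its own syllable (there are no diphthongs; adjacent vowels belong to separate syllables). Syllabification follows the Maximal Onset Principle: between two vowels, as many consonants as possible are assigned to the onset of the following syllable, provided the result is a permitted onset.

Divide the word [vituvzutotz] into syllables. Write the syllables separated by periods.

vi.tuv.zu.totz

Vowels present: i, u, u, o; each is a nucleus, giving 4 syllables.
/i…u/ gap (V1→V2): just /t/ — single C goes to the following onset.
/u…u/ gap (V2→V3): /vz/ — longest licit onset from the right is /z/, leaving /v/ as coda.
/u…o/ gap (V3→V4): /t/ is a single consonant, so it becomes the next onset.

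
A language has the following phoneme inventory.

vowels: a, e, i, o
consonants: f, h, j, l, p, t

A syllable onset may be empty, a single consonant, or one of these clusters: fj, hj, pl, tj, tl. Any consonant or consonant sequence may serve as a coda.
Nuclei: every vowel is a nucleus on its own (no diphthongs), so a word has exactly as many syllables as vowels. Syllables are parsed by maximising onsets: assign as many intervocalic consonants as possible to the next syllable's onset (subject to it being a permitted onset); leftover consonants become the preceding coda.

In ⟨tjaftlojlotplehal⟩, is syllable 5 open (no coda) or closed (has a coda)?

closed

Nuclei (vowels): a, o, o, e, a → 5 syllables.
Between /a/ (V1) and /o/ (V2): /ftl/ splits as /f/ + /tl/ (/tl/ is the longest suffix that is a licit onset).
Between /o/ (V2) and /o/ (V3): /jl/ — longest licit onset from the right is /l/, leaving /j/ as coda.
Between /o/ (V3) and /e/ (V4): /tpl/; trying suffixes from longest down, /pl/ is the first permitted one, so coda /t/ | onset /pl/.
Between /e/ (V4) and /a/ (V5): /h/ is a single consonant, so it becomes the next onset.
Result: tjaf.tloj.lot.ple.hal.
Syllable 5 is /hal/ with coda /l/, so it is closed.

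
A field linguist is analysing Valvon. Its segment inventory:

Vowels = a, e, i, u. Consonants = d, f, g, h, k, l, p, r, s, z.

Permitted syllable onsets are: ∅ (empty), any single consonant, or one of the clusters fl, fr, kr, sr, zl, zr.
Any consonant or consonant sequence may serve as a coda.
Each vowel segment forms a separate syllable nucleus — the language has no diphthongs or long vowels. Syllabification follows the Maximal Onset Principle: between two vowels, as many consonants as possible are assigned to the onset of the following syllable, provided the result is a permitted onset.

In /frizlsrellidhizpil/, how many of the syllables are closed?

Vowels present: i, e, i, i, i; each is a nucleus, giving 5 syllables.
/i…e/ gap (V1→V2): /zlsr/ splits as /zl/ + /sr/ (/sr/ is the longest suffix that is a licit onset).
/e…i/ gap (V2→V3): /ll/; trying suffixes from longest down, /l/ is the first permitted one, so coda /l/ | onset /l/.
/i…i/ gap (V3→V4): /dh/ splits as /d/ + /h/ (/h/ is the longest suffix that is a licit onset).
/i…i/ gap (V4→V5): cluster /zp/ — the longest permitted-onset suffix is /p/; onset = /p/, preceding coda = /z/.
Syllabification: frizl.srel.lid.hiz.pil.
Classifying each syllable: /frizl/ (closed), /srel/ (closed), /lid/ (closed), /hiz/ (closed), /pil/ (closed).
Closed syllables: 5.

5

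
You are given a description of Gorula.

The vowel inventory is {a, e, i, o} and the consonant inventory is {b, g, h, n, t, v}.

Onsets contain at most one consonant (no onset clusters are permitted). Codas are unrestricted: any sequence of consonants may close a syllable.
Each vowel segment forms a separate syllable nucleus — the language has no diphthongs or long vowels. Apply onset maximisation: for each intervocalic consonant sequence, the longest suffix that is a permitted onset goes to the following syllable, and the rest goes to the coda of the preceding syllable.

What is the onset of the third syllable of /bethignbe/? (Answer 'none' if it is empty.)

Nuclei (vowels): e, i, e → 3 syllables.
σ1/σ2 boundary: /th/; trying suffixes from longest down, /h/ is the first permitted one, so coda /t/ | onset /h/.
σ2/σ3 boundary: /gnb/ splits as /gn/ + /b/ (/b/ is the longest suffix that is a licit onset).
So the parse is bet.hign.be.
Syllable 3 is /be/: onset /b/, nucleus /e/, coda ∅.

b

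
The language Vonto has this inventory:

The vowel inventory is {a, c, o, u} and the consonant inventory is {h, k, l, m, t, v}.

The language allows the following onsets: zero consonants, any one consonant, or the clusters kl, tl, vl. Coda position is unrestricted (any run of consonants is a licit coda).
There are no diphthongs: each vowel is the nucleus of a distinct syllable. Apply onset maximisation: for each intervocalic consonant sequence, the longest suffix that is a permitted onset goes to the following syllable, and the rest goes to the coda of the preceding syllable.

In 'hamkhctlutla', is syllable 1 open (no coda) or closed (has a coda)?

Nuclei (vowels): a, c, u, a → 4 syllables.
σ1/σ2 boundary: /mkh/ splits as /mk/ + /h/ (/h/ is the longest suffix that is a licit onset).
σ2/σ3 boundary: /tl/ is a licit onset in full, so it all attaches to the next syllable.
σ3/σ4 boundary: /tl/ — entire cluster is a permitted onset → onset /tl/, coda ∅.
So the parse is hamk.hc.tlu.tla.
Syllable 1 is /hamk/ with coda /mk/, so it is closed.

closed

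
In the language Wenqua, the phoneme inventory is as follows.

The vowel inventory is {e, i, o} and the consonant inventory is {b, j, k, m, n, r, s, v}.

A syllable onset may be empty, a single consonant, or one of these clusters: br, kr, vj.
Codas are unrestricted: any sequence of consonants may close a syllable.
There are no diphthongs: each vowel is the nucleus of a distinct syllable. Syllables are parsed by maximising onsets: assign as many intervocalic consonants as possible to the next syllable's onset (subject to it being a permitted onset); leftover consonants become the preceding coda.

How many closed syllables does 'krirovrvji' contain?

Nuclei (vowels): i, o, i → 3 syllables.
V1 /i/ – V2 /o/: just /r/ — single C goes to the following onset.
V2 /o/ – V3 /i/: cluster /vrvj/ — the longest permitted-onset suffix is /vj/; onset = /vj/, preceding coda = /vr/.
Putting it together: kri.rovr.vji.
Classifying each syllable: /kri/ (open), /rovr/ (closed), /vji/ (open).
Closed syllables: 1.

1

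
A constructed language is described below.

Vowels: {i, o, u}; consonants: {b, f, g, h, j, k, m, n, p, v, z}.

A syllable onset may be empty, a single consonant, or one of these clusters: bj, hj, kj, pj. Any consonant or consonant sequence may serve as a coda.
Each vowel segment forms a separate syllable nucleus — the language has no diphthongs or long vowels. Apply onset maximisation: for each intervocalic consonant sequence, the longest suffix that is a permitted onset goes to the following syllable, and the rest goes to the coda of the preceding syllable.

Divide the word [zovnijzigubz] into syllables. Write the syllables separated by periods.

The vowels are o, i, i, u — 4 nuclei, so 4 syllables.
V1 /o/ – V2 /i/: cluster /vn/ — the longest permitted-onset suffix is /n/; onset = /n/, preceding coda = /v/.
V2 /i/ – V3 /i/: cluster /jz/ — the longest permitted-onset suffix is /z/; onset = /z/, preceding coda = /j/.
V3 /i/ – V4 /u/: just /g/ — single C goes to the following onset.

zov.nij.zi.gubz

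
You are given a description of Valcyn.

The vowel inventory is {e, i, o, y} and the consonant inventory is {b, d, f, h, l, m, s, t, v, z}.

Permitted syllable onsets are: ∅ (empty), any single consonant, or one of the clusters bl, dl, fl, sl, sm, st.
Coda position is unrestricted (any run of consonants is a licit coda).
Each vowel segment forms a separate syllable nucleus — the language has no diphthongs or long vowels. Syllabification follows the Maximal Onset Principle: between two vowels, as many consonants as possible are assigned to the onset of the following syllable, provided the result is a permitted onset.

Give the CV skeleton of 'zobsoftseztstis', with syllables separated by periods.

CVC.CVCC.CVCC.CCVC

Vowels present: o, o, e, i; each is a nucleus, giving 4 syllables.
Between /o/ (V1) and /o/ (V2): cluster /bs/ — the longest permitted-onset suffix is /s/; onset = /s/, preceding coda = /b/.
Between /o/ (V2) and /e/ (V3): /fts/; trying suffixes from longest down, /s/ is the first permitted one, so coda /ft/ | onset /s/.
Between /e/ (V3) and /i/ (V4): /ztst/; trying suffixes from longest down, /st/ is the first permitted one, so coda /zt/ | onset /st/.
Syllabification: zob.soft.sezt.stis.
Mapping each syllable to C/V: /zob/ → CVC, /soft/ → CVCC, /sezt/ → CVCC, /stis/ → CCVC.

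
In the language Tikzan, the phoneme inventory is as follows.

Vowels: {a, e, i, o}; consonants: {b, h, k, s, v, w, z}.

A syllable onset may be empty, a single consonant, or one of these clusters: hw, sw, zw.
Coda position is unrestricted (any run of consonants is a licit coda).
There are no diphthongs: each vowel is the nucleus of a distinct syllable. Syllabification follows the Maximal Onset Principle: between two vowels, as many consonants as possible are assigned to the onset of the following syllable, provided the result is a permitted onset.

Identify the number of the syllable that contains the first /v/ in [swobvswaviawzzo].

The vowels are o, a, i, a, o — 5 nuclei, so 5 syllables.
/o…a/ gap (V1→V2): /bvsw/ — longest licit onset from the right is /sw/, leaving /bv/ as coda.
/a…i/ gap (V2→V3): just /v/ — single C goes to the following onset.
/i…a/ gap (V3→V4): no consonants, so the boundary falls immediately after /i/.
/a…o/ gap (V4→V5): /wzz/ splits as /wz/ + /z/ (/z/ is the longest suffix that is a licit onset).
So the parse is swobv.swa.vi.awz.zo.
The first /v/ is in the coda of syllable 1 (/swobv/).

1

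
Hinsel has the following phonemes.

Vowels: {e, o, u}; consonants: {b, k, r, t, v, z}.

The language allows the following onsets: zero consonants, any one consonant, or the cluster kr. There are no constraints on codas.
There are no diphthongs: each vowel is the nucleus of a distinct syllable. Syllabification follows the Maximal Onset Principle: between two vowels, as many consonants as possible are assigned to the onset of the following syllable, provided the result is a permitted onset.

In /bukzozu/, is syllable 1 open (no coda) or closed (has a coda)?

Vowels present: u, o, u; each is a nucleus, giving 3 syllables.
Between /u/ (V1) and /o/ (V2): /kz/; trying suffixes from longest down, /z/ is the first permitted one, so coda /k/ | onset /z/.
Between /o/ (V2) and /u/ (V3): just /z/ — single C goes to the following onset.
Result: buk.zo.zu.
Syllable 1 is /buk/ with coda /k/, so it is closed.

closed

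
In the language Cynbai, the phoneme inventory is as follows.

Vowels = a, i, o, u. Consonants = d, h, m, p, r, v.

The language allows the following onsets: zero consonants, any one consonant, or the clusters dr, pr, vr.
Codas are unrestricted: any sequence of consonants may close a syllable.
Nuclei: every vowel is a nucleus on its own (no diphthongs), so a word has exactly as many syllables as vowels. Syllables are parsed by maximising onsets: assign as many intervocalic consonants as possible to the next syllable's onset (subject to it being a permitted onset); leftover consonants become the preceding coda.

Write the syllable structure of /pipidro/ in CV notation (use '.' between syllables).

CV.CV.CCV

The vowels are i, i, o — 3 nuclei, so 3 syllables.
V1 /i/ – V2 /i/: /p/ → onset of the next syllable (single consonants are always licit onsets).
V2 /i/ – V3 /o/: /dr/ — entire cluster is a permitted onset → onset /dr/, coda ∅.
Result: pi.pi.dro.
Mapping each syllable to C/V: /pi/ → CV, /pi/ → CV, /dro/ → CCV.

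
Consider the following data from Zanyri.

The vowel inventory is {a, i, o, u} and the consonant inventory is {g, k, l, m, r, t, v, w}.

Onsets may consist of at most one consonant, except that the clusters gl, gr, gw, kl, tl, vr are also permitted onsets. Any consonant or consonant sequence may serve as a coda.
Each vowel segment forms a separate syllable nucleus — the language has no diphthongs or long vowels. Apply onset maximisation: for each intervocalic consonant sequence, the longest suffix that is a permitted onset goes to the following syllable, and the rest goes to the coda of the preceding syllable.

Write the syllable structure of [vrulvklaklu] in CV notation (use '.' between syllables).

CCVCC.CCV.CCV

Nuclei (vowels): u, a, u → 3 syllables.
/u…a/ gap (V1→V2): /lvkl/; trying suffixes from longest down, /kl/ is the first permitted one, so coda /lv/ | onset /kl/.
/a…u/ gap (V2→V3): /kl/ — entire cluster is a permitted onset → onset /kl/, coda ∅.
Putting it together: vrulv.kla.klu.
Mapping each syllable to C/V: /vrulv/ → CCVCC, /kla/ → CCV, /klu/ → CCV.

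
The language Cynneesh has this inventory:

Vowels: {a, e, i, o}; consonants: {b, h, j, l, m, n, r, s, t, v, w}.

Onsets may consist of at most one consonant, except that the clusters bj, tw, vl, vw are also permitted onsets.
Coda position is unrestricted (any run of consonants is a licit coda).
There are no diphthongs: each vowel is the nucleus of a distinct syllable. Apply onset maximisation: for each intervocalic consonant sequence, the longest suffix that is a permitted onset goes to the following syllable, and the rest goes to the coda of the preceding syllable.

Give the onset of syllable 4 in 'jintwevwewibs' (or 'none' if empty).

Vowels present: i, e, e, i; each is a nucleus, giving 4 syllables.
V1 /i/ – V2 /e/: cluster /ntw/ — the longest permitted-onset suffix is /tw/; onset = /tw/, preceding coda = /n/.
V2 /e/ – V3 /e/: /vw/ — entire cluster is a permitted onset → onset /vw/, coda ∅.
V3 /e/ – V4 /i/: /w/ is a single consonant, so it becomes the next onset.
Result: jin.twe.vwe.wibs.
Syllable 4 is /wibs/: onset /w/, nucleus /i/, coda /bs/.

w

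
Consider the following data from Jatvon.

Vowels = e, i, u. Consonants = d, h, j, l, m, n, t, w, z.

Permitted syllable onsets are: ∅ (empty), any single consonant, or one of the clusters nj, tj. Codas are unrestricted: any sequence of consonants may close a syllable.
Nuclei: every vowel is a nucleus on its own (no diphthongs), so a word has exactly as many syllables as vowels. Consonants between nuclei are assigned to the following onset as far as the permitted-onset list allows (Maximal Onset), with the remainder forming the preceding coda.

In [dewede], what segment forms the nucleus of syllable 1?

Nuclei (vowels): e, e, e → 3 syllables.
The first nucleus (vowel 1 from the left) is /e/.

e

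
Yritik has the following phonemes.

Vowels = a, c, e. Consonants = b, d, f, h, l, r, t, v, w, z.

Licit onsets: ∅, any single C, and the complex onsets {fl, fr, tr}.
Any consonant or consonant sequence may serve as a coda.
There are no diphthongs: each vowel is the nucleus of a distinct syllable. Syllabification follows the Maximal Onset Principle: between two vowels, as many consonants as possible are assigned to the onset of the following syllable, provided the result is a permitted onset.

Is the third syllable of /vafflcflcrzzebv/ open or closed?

closed

Vowels present: a, c, c, e; each is a nucleus, giving 4 syllables.
σ1/σ2 boundary: /ffl/; trying suffixes from longest down, /fl/ is the first permitted one, so coda /f/ | onset /fl/.
σ2/σ3 boundary: /fl/ is a licit onset in full, so it all attaches to the next syllable.
σ3/σ4 boundary: /rzz/ splits as /rz/ + /z/ (/z/ is the longest suffix that is a licit onset).
Syllabification: vaf.flc.flcrz.zebv.
Syllable 3 is /flcrz/ with coda /rz/, so it is closed.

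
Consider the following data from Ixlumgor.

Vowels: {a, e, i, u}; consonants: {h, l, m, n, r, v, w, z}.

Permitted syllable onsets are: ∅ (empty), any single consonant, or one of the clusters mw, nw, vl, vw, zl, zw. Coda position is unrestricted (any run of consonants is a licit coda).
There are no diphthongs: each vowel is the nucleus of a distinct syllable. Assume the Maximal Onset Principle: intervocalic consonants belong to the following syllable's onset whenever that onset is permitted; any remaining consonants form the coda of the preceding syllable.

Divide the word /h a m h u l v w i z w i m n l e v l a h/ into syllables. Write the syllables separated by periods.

ham.hul.vwi.zwimn.le.vlah

Nuclei (vowels): a, u, i, i, e, a → 6 syllables.
Between /a/ (V1) and /u/ (V2): /mh/ — longest licit onset from the right is /h/, leaving /m/ as coda.
Between /u/ (V2) and /i/ (V3): /lvw/ splits as /l/ + /vw/ (/vw/ is the longest suffix that is a licit onset).
Between /i/ (V3) and /i/ (V4): /zw/ is a licit onset in full, so it all attaches to the next syllable.
Between /i/ (V4) and /e/ (V5): cluster /mnl/ — the longest permitted-onset suffix is /l/; onset = /l/, preceding coda = /mn/.
Between /e/ (V5) and /a/ (V6): /vl/ — entire cluster is a permitted onset → onset /vl/, coda ∅.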